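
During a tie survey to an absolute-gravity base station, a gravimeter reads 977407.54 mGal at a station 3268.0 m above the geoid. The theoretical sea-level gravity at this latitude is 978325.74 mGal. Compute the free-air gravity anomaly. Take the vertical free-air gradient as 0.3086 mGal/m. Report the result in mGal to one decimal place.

90.3

Free-air correction = 0.3086 × 3268.0 = 1008.50 mGal
Free-air anomaly = 977407.54 − 978325.74 + (1008.50) = 90.30 mGal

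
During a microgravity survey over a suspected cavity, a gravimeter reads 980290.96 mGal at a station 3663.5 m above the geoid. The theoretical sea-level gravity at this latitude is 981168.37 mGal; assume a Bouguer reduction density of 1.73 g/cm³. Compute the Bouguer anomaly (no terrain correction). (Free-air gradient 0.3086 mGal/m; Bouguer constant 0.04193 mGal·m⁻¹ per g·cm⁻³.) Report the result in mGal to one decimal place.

-12.6

Free-air correction = 0.3086 × 3663.5 = 1130.56 mGal
Free-air anomaly = 980290.96 − 981168.37 + (1130.56) = 253.15 mGal
Bouguer slab correction = 0.04193 × 1.73 × 3663.5 = 265.75 mGal
Simple Bouguer anomaly = 253.15 − (265.75) = -12.60 mGal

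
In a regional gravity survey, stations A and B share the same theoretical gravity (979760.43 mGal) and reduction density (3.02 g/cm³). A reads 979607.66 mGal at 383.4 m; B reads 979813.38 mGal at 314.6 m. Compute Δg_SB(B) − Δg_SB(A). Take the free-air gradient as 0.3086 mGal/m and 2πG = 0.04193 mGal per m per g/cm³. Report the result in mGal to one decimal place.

193.2

Δg_SB(A) = 979607.66 − 979760.43 + 0.3086×383.4 − 0.04193×3.02×383.4 = -83.00 mGal
Δg_SB(B) = 979813.38 − 979760.43 + 0.3086×314.6 − 0.04193×3.02×314.6 = 110.20 mGal
Difference = 110.20 − (-83.00) = 193.20 mGal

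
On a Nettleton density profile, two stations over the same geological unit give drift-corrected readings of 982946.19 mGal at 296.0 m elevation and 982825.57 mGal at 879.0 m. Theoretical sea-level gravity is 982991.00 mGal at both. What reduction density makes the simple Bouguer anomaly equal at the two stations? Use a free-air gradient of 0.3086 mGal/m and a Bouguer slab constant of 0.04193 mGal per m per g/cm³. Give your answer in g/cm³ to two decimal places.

2.43

Δg_obs = 982825.57 − 982946.19 = -120.62 mGal over Δh = 879.0 − 296.0 = 583.0 m
Equal Bouguer anomalies ⇒ Δg_obs + (0.3086 − 0.04193ρ)·Δh = 0
0.3086 − 0.04193ρ = −Δg_obs/Δh = 0.20690
ρ = (0.3086 − 0.20690) / 0.04193 = 2.43 g/cm³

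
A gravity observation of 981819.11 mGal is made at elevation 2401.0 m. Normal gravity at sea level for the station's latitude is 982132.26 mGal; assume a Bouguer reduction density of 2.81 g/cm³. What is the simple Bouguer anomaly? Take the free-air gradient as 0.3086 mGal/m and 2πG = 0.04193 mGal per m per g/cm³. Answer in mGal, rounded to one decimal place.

Free-air correction = 0.3086 × 2401.0 = 740.95 mGal
Free-air anomaly = 981819.11 − 982132.26 + (740.95) = 427.80 mGal
Bouguer slab correction = 0.04193 × 2.81 × 2401.0 = 282.89 mGal
Simple Bouguer anomaly = 427.80 − (282.89) = 144.91 mGal

144.9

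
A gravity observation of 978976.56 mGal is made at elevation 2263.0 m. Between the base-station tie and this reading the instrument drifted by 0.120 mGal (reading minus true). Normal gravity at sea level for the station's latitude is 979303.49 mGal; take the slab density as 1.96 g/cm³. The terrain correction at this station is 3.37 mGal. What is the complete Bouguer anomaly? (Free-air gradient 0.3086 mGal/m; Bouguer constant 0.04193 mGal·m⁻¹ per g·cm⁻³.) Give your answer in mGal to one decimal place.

Drift-corrected reading = 978976.56 − (0.120) = 978976.440 mGal
Free-air correction = 0.3086 × 2263.0 = 698.36 mGal
Free-air anomaly = 978976.440 − 979303.49 + (698.36) = 371.310 mGal
Bouguer slab correction = 0.04193 × 1.96 × 2263.0 = 185.98 mGal
Simple Bouguer anomaly = 371.310 − (185.98) = 185.330 mGal
Complete Bouguer anomaly = 185.330 + 3.37 = 188.700 mGal

188.7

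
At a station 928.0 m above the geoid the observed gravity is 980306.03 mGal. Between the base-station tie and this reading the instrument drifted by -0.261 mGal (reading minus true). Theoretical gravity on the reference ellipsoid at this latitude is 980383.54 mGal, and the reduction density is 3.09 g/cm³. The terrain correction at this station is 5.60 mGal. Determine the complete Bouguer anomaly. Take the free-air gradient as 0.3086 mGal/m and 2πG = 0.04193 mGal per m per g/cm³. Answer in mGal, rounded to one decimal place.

94.5

Drift-corrected reading = 980306.03 − (-0.261) = 980306.291 mGal
Free-air correction = 0.3086 × 928.0 = 286.38 mGal
Free-air anomaly = 980306.291 − 980383.54 + (286.38) = 209.131 mGal
Bouguer slab correction = 0.04193 × 3.09 × 928.0 = 120.24 mGal
Simple Bouguer anomaly = 209.131 − (120.24) = 88.891 mGal
Complete Bouguer anomaly = 88.891 + 5.60 = 94.491 mGal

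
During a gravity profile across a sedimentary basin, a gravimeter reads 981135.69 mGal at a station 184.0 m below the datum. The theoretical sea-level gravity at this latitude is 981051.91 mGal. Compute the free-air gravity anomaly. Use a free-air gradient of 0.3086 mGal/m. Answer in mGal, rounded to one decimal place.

27.0

Free-air correction = 0.3086 × -184.0 = -56.78 mGal
Free-air anomaly = 981135.69 − 981051.91 + (-56.78) = 27.00 mGal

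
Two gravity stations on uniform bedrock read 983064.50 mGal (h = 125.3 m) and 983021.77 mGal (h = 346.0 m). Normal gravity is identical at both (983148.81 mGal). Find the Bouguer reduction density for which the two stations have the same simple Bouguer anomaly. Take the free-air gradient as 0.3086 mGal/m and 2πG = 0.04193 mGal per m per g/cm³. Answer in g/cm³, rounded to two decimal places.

2.74

Δg_obs = 983021.77 − 983064.50 = -42.73 mGal over Δh = 346.0 − 125.3 = 220.7 m
Equal Bouguer anomalies ⇒ Δg_obs + (0.3086 − 0.04193ρ)·Δh = 0
0.3086 − 0.04193ρ = −Δg_obs/Δh = 0.19361
ρ = (0.3086 − 0.19361) / 0.04193 = 2.74 g/cm³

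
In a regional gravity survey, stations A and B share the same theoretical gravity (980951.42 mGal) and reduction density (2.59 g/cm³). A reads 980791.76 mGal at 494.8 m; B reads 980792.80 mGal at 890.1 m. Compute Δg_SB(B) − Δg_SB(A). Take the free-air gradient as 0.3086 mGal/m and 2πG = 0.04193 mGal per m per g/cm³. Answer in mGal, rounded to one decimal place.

80.1

Δg_SB(A) = 980791.76 − 980951.42 + 0.3086×494.8 − 0.04193×2.59×494.8 = -60.70 mGal
Δg_SB(B) = 980792.80 − 980951.42 + 0.3086×890.1 − 0.04193×2.59×890.1 = 19.40 mGal
Difference = 19.40 − (-60.70) = 80.10 mGal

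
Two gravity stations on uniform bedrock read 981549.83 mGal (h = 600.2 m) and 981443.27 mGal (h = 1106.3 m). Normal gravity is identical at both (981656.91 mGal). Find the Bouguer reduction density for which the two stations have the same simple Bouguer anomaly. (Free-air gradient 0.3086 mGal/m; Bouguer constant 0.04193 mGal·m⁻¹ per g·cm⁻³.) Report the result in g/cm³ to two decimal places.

Δg_obs = 981443.27 − 981549.83 = -106.56 mGal over Δh = 1106.3 − 600.2 = 506.1 m
Equal Bouguer anomalies ⇒ Δg_obs + (0.3086 − 0.04193ρ)·Δh = 0
0.3086 − 0.04193ρ = −Δg_obs/Δh = 0.21055
ρ = (0.3086 − 0.21055) / 0.04193 = 2.34 g/cm³

2.34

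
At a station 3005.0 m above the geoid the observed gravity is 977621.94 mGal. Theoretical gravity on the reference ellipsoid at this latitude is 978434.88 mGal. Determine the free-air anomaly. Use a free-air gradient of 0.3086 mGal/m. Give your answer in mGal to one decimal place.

114.4

Free-air correction = 0.3086 × 3005.0 = 927.34 mGal
Free-air anomaly = 977621.94 − 978434.88 + (927.34) = 114.40 mGal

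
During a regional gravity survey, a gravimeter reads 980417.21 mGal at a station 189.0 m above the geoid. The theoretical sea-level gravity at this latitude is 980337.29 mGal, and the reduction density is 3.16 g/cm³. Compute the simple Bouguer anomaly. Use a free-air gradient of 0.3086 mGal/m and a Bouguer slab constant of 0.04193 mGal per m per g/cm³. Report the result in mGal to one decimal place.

113.2

Free-air correction = 0.3086 × 189.0 = 58.33 mGal
Free-air anomaly = 980417.21 − 980337.29 + (58.33) = 138.25 mGal
Bouguer slab correction = 0.04193 × 3.16 × 189.0 = 25.04 mGal
Simple Bouguer anomaly = 138.25 − (25.04) = 113.21 mGal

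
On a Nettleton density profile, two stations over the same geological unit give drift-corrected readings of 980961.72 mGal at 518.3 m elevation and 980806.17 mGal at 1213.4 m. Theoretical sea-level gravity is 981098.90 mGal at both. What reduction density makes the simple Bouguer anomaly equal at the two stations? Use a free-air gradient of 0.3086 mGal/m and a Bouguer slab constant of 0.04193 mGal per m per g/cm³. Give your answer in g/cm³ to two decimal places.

Δg_obs = 980806.17 − 980961.72 = -155.55 mGal over Δh = 1213.4 − 518.3 = 695.1 m
Equal Bouguer anomalies ⇒ Δg_obs + (0.3086 − 0.04193ρ)·Δh = 0
0.3086 − 0.04193ρ = −Δg_obs/Δh = 0.22378
ρ = (0.3086 − 0.22378) / 0.04193 = 2.02 g/cm³

2.02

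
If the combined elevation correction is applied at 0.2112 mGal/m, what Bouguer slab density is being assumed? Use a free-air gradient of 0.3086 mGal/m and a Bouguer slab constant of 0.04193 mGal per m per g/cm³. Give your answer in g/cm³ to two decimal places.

2.32

0.2112 = 0.3086 − 0.04193 × ρ
ρ = (0.3086 − 0.2112) / 0.04193 = 2.32 g/cm³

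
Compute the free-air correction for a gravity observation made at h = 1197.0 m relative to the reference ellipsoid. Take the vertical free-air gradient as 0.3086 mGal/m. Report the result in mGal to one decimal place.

369.4

Free-air correction = 0.3086 × 1197.0 = 369.4 mGal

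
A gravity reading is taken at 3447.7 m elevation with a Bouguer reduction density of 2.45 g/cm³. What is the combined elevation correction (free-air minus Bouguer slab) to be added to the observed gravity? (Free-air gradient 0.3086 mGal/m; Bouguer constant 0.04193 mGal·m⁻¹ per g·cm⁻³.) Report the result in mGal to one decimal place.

709.8

Combined gradient = 0.3086 − 0.04193 × 2.45 = 0.2058715 mGal/m
Combined elevation correction = 0.2058715 × 3447.7 = 709.8 mGal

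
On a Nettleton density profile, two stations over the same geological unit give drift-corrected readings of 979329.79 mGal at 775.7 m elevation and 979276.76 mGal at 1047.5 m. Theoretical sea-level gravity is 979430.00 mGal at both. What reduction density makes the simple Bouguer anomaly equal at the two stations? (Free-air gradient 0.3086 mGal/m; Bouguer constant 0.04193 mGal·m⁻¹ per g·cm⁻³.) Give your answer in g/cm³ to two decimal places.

2.71

Δg_obs = 979276.76 − 979329.79 = -53.03 mGal over Δh = 1047.5 − 775.7 = 271.8 m
Equal Bouguer anomalies ⇒ Δg_obs + (0.3086 − 0.04193ρ)·Δh = 0
0.3086 − 0.04193ρ = −Δg_obs/Δh = 0.19511
ρ = (0.3086 − 0.19511) / 0.04193 = 2.71 g/cm³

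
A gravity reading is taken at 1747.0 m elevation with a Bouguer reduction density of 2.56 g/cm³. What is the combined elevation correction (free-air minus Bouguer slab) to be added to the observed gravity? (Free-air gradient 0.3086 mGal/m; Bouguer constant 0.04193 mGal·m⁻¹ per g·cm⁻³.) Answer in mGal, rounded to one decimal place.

Combined gradient = 0.3086 − 0.04193 × 2.56 = 0.2012592 mGal/m
Combined elevation correction = 0.2012592 × 1747.0 = 351.6 mGal

351.6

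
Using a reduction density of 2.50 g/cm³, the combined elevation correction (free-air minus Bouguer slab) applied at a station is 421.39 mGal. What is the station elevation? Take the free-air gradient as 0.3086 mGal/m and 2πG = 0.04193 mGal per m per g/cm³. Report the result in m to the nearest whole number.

2068

Combined gradient = 0.3086 − 0.04193 × 2.50 = 0.2037750 mGal/m
h = 421.39 / 0.2037750 = 2067.92 m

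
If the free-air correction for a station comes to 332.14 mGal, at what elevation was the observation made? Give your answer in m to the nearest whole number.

1076

h = 332.14 / 0.3086 = 1076.28 m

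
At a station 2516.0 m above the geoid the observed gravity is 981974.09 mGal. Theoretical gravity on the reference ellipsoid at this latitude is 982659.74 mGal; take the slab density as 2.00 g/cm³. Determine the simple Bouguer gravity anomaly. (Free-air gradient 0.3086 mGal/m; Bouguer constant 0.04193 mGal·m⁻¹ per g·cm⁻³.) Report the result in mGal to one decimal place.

Free-air correction = 0.3086 × 2516.0 = 776.44 mGal
Free-air anomaly = 981974.09 − 982659.74 + (776.44) = 90.79 mGal
Bouguer slab correction = 0.04193 × 2.00 × 2516.0 = 210.99 mGal
Simple Bouguer anomaly = 90.79 − (210.99) = -120.20 mGal

-120.2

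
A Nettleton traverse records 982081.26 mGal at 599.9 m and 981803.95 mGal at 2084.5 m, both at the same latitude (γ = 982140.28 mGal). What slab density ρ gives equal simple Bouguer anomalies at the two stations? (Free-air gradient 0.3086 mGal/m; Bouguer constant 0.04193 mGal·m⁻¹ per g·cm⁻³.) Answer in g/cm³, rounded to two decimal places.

2.91

Δg_obs = 981803.95 − 982081.26 = -277.31 mGal over Δh = 2084.5 − 599.9 = 1484.6 m
Equal Bouguer anomalies ⇒ Δg_obs + (0.3086 − 0.04193ρ)·Δh = 0
0.3086 − 0.04193ρ = −Δg_obs/Δh = 0.18679
ρ = (0.3086 − 0.18679) / 0.04193 = 2.91 g/cm³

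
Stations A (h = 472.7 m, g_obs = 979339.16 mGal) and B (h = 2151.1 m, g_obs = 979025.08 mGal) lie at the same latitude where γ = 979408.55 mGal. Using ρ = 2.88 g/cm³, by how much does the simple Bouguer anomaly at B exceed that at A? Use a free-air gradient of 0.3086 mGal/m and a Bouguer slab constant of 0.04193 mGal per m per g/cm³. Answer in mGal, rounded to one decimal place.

1.2

Δg_SB(A) = 979339.16 − 979408.55 + 0.3086×472.7 − 0.04193×2.88×472.7 = 19.40 mGal
Δg_SB(B) = 979025.08 − 979408.55 + 0.3086×2151.1 − 0.04193×2.88×2151.1 = 20.60 mGal
Difference = 20.60 − (19.40) = 1.20 mGal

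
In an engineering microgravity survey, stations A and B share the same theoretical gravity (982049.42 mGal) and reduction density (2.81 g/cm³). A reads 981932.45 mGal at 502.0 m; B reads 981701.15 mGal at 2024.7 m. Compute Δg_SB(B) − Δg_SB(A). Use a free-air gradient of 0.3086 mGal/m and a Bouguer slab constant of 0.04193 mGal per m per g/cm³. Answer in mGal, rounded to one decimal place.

59.2

Δg_SB(A) = 981932.45 − 982049.42 + 0.3086×502.0 − 0.04193×2.81×502.0 = -21.20 mGal
Δg_SB(B) = 981701.15 − 982049.42 + 0.3086×2024.7 − 0.04193×2.81×2024.7 = 38.00 mGal
Difference = 38.00 − (-21.20) = 59.20 mGal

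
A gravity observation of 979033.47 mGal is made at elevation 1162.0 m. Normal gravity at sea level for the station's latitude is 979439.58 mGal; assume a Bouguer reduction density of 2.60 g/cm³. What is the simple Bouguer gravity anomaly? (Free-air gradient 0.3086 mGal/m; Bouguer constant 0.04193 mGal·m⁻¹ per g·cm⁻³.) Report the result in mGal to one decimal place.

-174.2

Free-air correction = 0.3086 × 1162.0 = 358.59 mGal
Free-air anomaly = 979033.47 − 979439.58 + (358.59) = -47.52 mGal
Bouguer slab correction = 0.04193 × 2.60 × 1162.0 = 126.68 mGal
Simple Bouguer anomaly = -47.52 − (126.68) = -174.20 mGal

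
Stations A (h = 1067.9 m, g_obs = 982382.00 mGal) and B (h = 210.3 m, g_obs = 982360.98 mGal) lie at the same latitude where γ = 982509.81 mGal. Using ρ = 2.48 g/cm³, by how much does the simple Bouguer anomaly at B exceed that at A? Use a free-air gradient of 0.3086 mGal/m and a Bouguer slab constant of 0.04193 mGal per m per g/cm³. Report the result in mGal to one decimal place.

-196.5

Δg_SB(A) = 982382.00 − 982509.81 + 0.3086×1067.9 − 0.04193×2.48×1067.9 = 90.70 mGal
Δg_SB(B) = 982360.98 − 982509.81 + 0.3086×210.3 − 0.04193×2.48×210.3 = -105.80 mGal
Difference = -105.80 − (90.70) = -196.50 mGal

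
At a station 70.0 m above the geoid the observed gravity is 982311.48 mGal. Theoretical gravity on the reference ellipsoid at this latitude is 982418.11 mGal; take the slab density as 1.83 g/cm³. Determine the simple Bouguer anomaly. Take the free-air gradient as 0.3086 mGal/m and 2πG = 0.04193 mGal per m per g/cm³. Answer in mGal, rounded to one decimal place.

Free-air correction = 0.3086 × 70.0 = 21.60 mGal
Free-air anomaly = 982311.48 − 982418.11 + (21.60) = -85.03 mGal
Bouguer slab correction = 0.04193 × 1.83 × 70.0 = 5.37 mGal
Simple Bouguer anomaly = -85.03 − (5.37) = -90.40 mGal

-90.4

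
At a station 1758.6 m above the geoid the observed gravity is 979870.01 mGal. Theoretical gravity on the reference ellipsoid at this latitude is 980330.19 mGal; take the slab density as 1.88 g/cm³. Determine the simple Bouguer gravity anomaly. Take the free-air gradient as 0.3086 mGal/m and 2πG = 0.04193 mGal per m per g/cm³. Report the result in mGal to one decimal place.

-56.1

Free-air correction = 0.3086 × 1758.6 = 542.70 mGal
Free-air anomaly = 979870.01 − 980330.19 + (542.70) = 82.52 mGal
Bouguer slab correction = 0.04193 × 1.88 × 1758.6 = 138.63 mGal
Simple Bouguer anomaly = 82.52 − (138.63) = -56.11 mGal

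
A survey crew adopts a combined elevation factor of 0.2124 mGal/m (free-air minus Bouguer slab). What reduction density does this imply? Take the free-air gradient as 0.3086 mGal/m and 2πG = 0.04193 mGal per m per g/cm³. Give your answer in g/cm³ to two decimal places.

2.29

0.2124 = 0.3086 − 0.04193 × ρ
ρ = (0.3086 − 0.2124) / 0.04193 = 2.29 g/cm³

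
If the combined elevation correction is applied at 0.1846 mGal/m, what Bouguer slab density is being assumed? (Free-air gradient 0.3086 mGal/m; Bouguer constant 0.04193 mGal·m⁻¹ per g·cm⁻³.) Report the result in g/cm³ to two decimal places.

0.1846 = 0.3086 − 0.04193 × ρ
ρ = (0.3086 − 0.1846) / 0.04193 = 2.96 g/cm³

2.96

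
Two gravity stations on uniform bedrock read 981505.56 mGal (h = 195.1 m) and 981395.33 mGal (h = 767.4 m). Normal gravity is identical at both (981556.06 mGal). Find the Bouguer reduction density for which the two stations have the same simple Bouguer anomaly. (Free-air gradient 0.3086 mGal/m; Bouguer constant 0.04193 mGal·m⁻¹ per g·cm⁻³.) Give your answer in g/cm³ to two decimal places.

2.77

Δg_obs = 981395.33 − 981505.56 = -110.23 mGal over Δh = 767.4 − 195.1 = 572.3 m
Equal Bouguer anomalies ⇒ Δg_obs + (0.3086 − 0.04193ρ)·Δh = 0
0.3086 − 0.04193ρ = −Δg_obs/Δh = 0.19261
ρ = (0.3086 − 0.19261) / 0.04193 = 2.77 g/cm³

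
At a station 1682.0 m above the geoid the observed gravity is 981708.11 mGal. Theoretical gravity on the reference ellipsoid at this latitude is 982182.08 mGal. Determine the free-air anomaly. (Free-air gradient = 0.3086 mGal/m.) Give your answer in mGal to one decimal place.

45.1

Free-air correction = 0.3086 × 1682.0 = 519.07 mGal
Free-air anomaly = 981708.11 − 982182.08 + (519.07) = 45.10 mGal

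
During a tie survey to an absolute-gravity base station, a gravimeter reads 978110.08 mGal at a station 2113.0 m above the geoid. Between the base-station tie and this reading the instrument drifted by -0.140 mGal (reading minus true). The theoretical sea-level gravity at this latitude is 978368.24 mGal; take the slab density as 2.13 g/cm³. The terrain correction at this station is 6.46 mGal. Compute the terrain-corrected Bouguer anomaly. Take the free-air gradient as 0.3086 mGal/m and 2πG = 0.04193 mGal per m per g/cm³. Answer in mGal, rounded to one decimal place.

Drift-corrected reading = 978110.08 − (-0.140) = 978110.220 mGal
Free-air correction = 0.3086 × 2113.0 = 652.07 mGal
Free-air anomaly = 978110.220 − 978368.24 + (652.07) = 394.050 mGal
Bouguer slab correction = 0.04193 × 2.13 × 2113.0 = 188.71 mGal
Simple Bouguer anomaly = 394.050 − (188.71) = 205.340 mGal
Complete Bouguer anomaly = 205.340 + 6.46 = 211.800 mGal

211.8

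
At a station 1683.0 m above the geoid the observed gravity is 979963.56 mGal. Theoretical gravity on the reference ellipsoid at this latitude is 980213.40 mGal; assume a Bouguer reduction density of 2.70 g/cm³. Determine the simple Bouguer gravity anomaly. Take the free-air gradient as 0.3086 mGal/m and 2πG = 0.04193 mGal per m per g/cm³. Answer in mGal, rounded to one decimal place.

79.0

Free-air correction = 0.3086 × 1683.0 = 519.37 mGal
Free-air anomaly = 979963.56 − 980213.40 + (519.37) = 269.53 mGal
Bouguer slab correction = 0.04193 × 2.70 × 1683.0 = 190.53 mGal
Simple Bouguer anomaly = 269.53 − (190.53) = 79.00 mGal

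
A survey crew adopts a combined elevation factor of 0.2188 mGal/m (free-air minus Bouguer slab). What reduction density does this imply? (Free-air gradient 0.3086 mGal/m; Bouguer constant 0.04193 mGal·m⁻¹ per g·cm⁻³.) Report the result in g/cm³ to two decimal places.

0.2188 = 0.3086 − 0.04193 × ρ
ρ = (0.3086 − 0.2188) / 0.04193 = 2.14 g/cm³

2.14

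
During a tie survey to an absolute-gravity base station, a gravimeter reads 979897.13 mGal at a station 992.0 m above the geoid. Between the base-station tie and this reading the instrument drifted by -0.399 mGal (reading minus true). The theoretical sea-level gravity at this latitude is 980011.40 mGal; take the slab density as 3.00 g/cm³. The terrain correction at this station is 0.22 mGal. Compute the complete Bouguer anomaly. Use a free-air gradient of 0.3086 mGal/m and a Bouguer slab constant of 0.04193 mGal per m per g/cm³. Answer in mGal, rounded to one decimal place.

67.7

Drift-corrected reading = 979897.13 − (-0.399) = 979897.529 mGal
Free-air correction = 0.3086 × 992.0 = 306.13 mGal
Free-air anomaly = 979897.529 − 980011.40 + (306.13) = 192.259 mGal
Bouguer slab correction = 0.04193 × 3.00 × 992.0 = 124.78 mGal
Simple Bouguer anomaly = 192.259 − (124.78) = 67.479 mGal
Complete Bouguer anomaly = 67.479 + 0.22 = 67.699 mGal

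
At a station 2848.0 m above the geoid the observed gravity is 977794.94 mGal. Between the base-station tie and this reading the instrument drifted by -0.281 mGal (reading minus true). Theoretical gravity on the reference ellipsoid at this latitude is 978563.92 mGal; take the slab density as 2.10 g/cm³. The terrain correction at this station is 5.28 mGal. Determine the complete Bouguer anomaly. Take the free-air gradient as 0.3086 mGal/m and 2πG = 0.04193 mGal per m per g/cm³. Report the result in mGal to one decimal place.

Drift-corrected reading = 977794.94 − (-0.281) = 977795.221 mGal
Free-air correction = 0.3086 × 2848.0 = 878.89 mGal
Free-air anomaly = 977795.221 − 978563.92 + (878.89) = 110.191 mGal
Bouguer slab correction = 0.04193 × 2.10 × 2848.0 = 250.77 mGal
Simple Bouguer anomaly = 110.191 − (250.77) = -140.579 mGal
Complete Bouguer anomaly = -140.579 + 5.28 = -135.299 mGal

-135.3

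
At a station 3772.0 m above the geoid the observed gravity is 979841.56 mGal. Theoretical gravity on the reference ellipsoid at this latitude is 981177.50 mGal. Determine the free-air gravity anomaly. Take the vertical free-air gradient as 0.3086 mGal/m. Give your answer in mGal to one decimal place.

-171.9

Free-air correction = 0.3086 × 3772.0 = 1164.04 mGal
Free-air anomaly = 979841.56 − 981177.50 + (1164.04) = -171.90 mGal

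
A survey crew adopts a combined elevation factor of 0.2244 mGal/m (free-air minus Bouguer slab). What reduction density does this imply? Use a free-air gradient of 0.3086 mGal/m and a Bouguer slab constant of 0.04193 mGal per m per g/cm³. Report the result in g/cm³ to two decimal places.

0.2244 = 0.3086 − 0.04193 × ρ
ρ = (0.3086 − 0.2244) / 0.04193 = 2.01 g/cm³

2.01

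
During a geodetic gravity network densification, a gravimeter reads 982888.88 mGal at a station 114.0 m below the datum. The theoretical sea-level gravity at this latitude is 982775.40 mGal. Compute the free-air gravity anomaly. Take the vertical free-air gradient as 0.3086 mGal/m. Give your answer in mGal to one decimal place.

Free-air correction = 0.3086 × -114.0 = -35.18 mGal
Free-air anomaly = 982888.88 − 982775.40 + (-35.18) = 78.30 mGal

78.3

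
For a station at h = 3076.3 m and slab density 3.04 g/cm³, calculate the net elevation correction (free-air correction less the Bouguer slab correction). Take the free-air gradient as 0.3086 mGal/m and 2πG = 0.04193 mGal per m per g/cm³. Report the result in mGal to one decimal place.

557.2

Combined gradient = 0.3086 − 0.04193 × 3.04 = 0.1811328 mGal/m
Combined elevation correction = 0.1811328 × 3076.3 = 557.2 mGal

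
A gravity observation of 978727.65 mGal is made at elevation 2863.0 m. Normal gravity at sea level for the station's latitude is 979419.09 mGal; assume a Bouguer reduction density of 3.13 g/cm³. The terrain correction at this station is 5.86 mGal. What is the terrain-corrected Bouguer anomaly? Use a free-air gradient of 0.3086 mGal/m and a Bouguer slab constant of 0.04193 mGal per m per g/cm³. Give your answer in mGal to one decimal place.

Free-air correction = 0.3086 × 2863.0 = 883.52 mGal
Free-air anomaly = 978727.65 − 979419.09 + (883.52) = 192.08 mGal
Bouguer slab correction = 0.04193 × 3.13 × 2863.0 = 375.74 mGal
Simple Bouguer anomaly = 192.08 − (375.74) = -183.66 mGal
Complete Bouguer anomaly = -183.66 + 5.86 = -177.80 mGal

-177.8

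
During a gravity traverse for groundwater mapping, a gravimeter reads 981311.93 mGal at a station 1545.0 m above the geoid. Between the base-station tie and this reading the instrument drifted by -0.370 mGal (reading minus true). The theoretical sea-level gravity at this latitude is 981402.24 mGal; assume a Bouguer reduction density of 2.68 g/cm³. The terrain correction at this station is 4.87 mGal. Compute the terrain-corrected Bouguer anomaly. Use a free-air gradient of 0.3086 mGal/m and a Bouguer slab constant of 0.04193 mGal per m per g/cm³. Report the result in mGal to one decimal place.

Drift-corrected reading = 981311.93 − (-0.370) = 981312.300 mGal
Free-air correction = 0.3086 × 1545.0 = 476.79 mGal
Free-air anomaly = 981312.300 − 981402.24 + (476.79) = 386.850 mGal
Bouguer slab correction = 0.04193 × 2.68 × 1545.0 = 173.62 mGal
Simple Bouguer anomaly = 386.850 − (173.62) = 213.230 mGal
Complete Bouguer anomaly = 213.230 + 4.87 = 218.100 mGal

218.1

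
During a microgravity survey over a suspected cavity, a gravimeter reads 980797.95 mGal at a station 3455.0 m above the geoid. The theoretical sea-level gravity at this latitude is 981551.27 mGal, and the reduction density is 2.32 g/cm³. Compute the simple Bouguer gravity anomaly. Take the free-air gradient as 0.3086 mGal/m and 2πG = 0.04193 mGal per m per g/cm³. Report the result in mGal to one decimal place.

-23.2

Free-air correction = 0.3086 × 3455.0 = 1066.21 mGal
Free-air anomaly = 980797.95 − 981551.27 + (1066.21) = 312.89 mGal
Bouguer slab correction = 0.04193 × 2.32 × 3455.0 = 336.09 mGal
Simple Bouguer anomaly = 312.89 − (336.09) = -23.20 mGal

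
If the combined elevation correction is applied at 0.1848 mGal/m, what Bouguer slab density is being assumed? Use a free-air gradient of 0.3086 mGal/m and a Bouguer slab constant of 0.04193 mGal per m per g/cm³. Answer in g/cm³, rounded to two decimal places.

2.95

0.1848 = 0.3086 − 0.04193 × ρ
ρ = (0.3086 − 0.1848) / 0.04193 = 2.95 g/cm³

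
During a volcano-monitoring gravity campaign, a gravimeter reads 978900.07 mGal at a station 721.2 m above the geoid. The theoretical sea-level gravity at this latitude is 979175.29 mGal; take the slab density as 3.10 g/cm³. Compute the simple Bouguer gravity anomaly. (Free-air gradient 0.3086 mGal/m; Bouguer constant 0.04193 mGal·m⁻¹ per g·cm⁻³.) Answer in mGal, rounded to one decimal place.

Free-air correction = 0.3086 × 721.2 = 222.56 mGal
Free-air anomaly = 978900.07 − 979175.29 + (222.56) = -52.66 mGal
Bouguer slab correction = 0.04193 × 3.10 × 721.2 = 93.74 mGal
Simple Bouguer anomaly = -52.66 − (93.74) = -146.40 mGal

-146.4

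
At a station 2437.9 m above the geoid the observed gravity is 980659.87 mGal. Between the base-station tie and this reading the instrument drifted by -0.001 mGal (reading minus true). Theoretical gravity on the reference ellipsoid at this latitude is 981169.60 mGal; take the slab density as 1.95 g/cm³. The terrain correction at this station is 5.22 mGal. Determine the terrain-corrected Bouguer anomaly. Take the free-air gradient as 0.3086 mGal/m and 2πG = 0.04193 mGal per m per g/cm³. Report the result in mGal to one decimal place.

48.5

Drift-corrected reading = 980659.87 − (-0.001) = 980659.871 mGal
Free-air correction = 0.3086 × 2437.9 = 752.34 mGal
Free-air anomaly = 980659.871 − 981169.60 + (752.34) = 242.611 mGal
Bouguer slab correction = 0.04193 × 1.95 × 2437.9 = 199.33 mGal
Simple Bouguer anomaly = 242.611 − (199.33) = 43.281 mGal
Complete Bouguer anomaly = 43.281 + 5.22 = 48.501 mGal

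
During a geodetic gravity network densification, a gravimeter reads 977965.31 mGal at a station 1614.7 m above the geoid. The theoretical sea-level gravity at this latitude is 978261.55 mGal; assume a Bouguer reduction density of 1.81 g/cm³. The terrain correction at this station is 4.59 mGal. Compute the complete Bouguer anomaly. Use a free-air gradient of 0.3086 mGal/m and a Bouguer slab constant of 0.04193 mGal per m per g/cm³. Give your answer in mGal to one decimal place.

Free-air correction = 0.3086 × 1614.7 = 498.30 mGal
Free-air anomaly = 977965.31 − 978261.55 + (498.30) = 202.06 mGal
Bouguer slab correction = 0.04193 × 1.81 × 1614.7 = 122.54 mGal
Simple Bouguer anomaly = 202.06 − (122.54) = 79.52 mGal
Complete Bouguer anomaly = 79.52 + 4.59 = 84.11 mGal

84.1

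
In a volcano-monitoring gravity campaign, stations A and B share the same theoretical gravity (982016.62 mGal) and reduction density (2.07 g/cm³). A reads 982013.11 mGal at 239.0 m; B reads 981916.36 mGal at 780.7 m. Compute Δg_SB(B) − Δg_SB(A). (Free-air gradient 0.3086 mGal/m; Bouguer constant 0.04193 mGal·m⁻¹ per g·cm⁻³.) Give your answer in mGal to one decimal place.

Δg_SB(A) = 982013.11 − 982016.62 + 0.3086×239.0 − 0.04193×2.07×239.0 = 49.50 mGal
Δg_SB(B) = 981916.36 − 982016.62 + 0.3086×780.7 − 0.04193×2.07×780.7 = 72.90 mGal
Difference = 72.90 − (49.50) = 23.40 mGal

23.4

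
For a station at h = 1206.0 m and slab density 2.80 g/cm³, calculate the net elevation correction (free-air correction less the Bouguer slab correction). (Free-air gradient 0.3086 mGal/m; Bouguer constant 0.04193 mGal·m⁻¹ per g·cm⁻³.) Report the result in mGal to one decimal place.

230.6

Combined gradient = 0.3086 − 0.04193 × 2.80 = 0.1911960 mGal/m
Combined elevation correction = 0.1911960 × 1206.0 = 230.6 mGal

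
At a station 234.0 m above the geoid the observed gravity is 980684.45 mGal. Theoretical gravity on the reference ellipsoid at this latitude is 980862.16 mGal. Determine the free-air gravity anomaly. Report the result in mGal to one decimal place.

Free-air correction = 0.3086 × 234.0 = 72.21 mGal
Free-air anomaly = 980684.45 − 980862.16 + (72.21) = -105.50 mGal

-105.5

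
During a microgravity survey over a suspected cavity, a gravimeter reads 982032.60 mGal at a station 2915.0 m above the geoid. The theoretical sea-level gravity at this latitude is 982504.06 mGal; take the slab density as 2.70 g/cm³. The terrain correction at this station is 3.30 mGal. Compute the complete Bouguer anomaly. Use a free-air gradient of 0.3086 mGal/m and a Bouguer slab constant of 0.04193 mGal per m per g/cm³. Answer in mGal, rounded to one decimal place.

Free-air correction = 0.3086 × 2915.0 = 899.57 mGal
Free-air anomaly = 982032.60 − 982504.06 + (899.57) = 428.11 mGal
Bouguer slab correction = 0.04193 × 2.70 × 2915.0 = 330.01 mGal
Simple Bouguer anomaly = 428.11 − (330.01) = 98.10 mGal
Complete Bouguer anomaly = 98.10 + 3.30 = 101.40 mGal

101.4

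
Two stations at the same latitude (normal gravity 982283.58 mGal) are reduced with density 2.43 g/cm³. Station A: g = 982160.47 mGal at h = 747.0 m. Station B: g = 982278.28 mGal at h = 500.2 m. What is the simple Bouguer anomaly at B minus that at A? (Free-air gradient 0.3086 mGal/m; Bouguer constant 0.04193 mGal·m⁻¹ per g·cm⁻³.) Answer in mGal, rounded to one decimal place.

66.8

Δg_SB(A) = 982160.47 − 982283.58 + 0.3086×747.0 − 0.04193×2.43×747.0 = 31.30 mGal
Δg_SB(B) = 982278.28 − 982283.58 + 0.3086×500.2 − 0.04193×2.43×500.2 = 98.10 mGal
Difference = 98.10 − (31.30) = 66.80 mGal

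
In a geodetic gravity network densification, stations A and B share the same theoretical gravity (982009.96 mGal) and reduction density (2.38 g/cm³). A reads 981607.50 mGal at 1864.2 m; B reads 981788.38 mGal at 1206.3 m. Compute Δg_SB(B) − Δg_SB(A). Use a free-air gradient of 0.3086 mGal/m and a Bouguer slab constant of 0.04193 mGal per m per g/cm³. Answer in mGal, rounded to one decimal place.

Δg_SB(A) = 981607.50 − 982009.96 + 0.3086×1864.2 − 0.04193×2.38×1864.2 = -13.20 mGal
Δg_SB(B) = 981788.38 − 982009.96 + 0.3086×1206.3 − 0.04193×2.38×1206.3 = 30.30 mGal
Difference = 30.30 − (-13.20) = 43.50 mGal

43.5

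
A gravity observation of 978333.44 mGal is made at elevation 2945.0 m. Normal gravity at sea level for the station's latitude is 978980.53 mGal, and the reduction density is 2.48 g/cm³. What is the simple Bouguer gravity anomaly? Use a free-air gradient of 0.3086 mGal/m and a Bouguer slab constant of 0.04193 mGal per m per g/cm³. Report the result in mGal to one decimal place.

-44.5

Free-air correction = 0.3086 × 2945.0 = 908.83 mGal
Free-air anomaly = 978333.44 − 978980.53 + (908.83) = 261.74 mGal
Bouguer slab correction = 0.04193 × 2.48 × 2945.0 = 306.24 mGal
Simple Bouguer anomaly = 261.74 − (306.24) = -44.50 mGal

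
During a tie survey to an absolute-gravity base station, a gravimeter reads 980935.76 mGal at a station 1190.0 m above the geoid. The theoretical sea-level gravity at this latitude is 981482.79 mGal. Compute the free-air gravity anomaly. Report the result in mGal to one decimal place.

Free-air correction = 0.3086 × 1190.0 = 367.23 mGal
Free-air anomaly = 980935.76 − 981482.79 + (367.23) = -179.80 mGal

-179.8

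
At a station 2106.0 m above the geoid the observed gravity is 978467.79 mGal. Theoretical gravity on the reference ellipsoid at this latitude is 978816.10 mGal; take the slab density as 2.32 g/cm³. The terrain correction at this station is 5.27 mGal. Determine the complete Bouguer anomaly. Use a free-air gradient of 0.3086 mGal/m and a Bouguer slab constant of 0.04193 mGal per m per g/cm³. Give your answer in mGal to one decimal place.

102.0

Free-air correction = 0.3086 × 2106.0 = 649.91 mGal
Free-air anomaly = 978467.79 − 978816.10 + (649.91) = 301.60 mGal
Bouguer slab correction = 0.04193 × 2.32 × 2106.0 = 204.87 mGal
Simple Bouguer anomaly = 301.60 − (204.87) = 96.73 mGal
Complete Bouguer anomaly = 96.73 + 5.27 = 102.00 mGal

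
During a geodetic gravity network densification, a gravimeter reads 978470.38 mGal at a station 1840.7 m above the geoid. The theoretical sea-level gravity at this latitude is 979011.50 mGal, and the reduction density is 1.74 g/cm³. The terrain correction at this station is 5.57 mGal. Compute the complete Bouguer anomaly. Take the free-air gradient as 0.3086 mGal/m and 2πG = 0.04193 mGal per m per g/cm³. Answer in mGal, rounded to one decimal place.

Free-air correction = 0.3086 × 1840.7 = 568.04 mGal
Free-air anomaly = 978470.38 − 979011.50 + (568.04) = 26.92 mGal
Bouguer slab correction = 0.04193 × 1.74 × 1840.7 = 134.29 mGal
Simple Bouguer anomaly = 26.92 − (134.29) = -107.37 mGal
Complete Bouguer anomaly = -107.37 + 5.57 = -101.80 mGal

-101.8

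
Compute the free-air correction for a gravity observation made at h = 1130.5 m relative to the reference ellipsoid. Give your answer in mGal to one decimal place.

348.9

Free-air correction = 0.3086 × 1130.5 = 348.9 mGal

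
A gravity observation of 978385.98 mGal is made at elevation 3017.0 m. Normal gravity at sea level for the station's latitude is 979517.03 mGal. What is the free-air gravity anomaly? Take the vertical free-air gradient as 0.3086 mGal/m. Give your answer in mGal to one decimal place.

Free-air correction = 0.3086 × 3017.0 = 931.05 mGal
Free-air anomaly = 978385.98 − 979517.03 + (931.05) = -200.00 mGal

-200.0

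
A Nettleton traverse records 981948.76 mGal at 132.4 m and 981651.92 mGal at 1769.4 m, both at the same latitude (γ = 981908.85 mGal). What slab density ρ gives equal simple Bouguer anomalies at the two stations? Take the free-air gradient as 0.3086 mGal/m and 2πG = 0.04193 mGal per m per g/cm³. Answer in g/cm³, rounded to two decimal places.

3.04

Δg_obs = 981651.92 − 981948.76 = -296.84 mGal over Δh = 1769.4 − 132.4 = 1637.0 m
Equal Bouguer anomalies ⇒ Δg_obs + (0.3086 − 0.04193ρ)·Δh = 0
0.3086 − 0.04193ρ = −Δg_obs/Δh = 0.18133
ρ = (0.3086 − 0.18133) / 0.04193 = 3.04 g/cm³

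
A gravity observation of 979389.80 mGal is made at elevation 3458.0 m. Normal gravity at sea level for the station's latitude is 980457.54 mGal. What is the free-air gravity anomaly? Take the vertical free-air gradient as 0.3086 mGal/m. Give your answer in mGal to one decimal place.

-0.6

Free-air correction = 0.3086 × 3458.0 = 1067.14 mGal
Free-air anomaly = 979389.80 − 980457.54 + (1067.14) = -0.60 mGal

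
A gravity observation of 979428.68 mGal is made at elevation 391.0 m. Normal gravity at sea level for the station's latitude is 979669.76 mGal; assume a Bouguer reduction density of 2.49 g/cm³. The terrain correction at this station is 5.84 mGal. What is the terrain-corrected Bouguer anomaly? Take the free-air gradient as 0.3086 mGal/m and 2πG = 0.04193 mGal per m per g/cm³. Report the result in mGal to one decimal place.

Free-air correction = 0.3086 × 391.0 = 120.66 mGal
Free-air anomaly = 979428.68 − 979669.76 + (120.66) = -120.42 mGal
Bouguer slab correction = 0.04193 × 2.49 × 391.0 = 40.82 mGal
Simple Bouguer anomaly = -120.42 − (40.82) = -161.24 mGal
Complete Bouguer anomaly = -161.24 + 5.84 = -155.40 mGal

-155.4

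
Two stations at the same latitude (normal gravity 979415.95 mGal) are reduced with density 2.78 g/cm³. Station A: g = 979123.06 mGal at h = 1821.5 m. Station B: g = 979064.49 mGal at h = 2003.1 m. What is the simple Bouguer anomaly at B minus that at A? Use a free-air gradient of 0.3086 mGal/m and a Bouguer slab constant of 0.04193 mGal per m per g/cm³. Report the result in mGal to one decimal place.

Δg_SB(A) = 979123.06 − 979415.95 + 0.3086×1821.5 − 0.04193×2.78×1821.5 = 56.90 mGal
Δg_SB(B) = 979064.49 − 979415.95 + 0.3086×2003.1 − 0.04193×2.78×2003.1 = 33.20 mGal
Difference = 33.20 − (56.90) = -23.70 mGal

-23.7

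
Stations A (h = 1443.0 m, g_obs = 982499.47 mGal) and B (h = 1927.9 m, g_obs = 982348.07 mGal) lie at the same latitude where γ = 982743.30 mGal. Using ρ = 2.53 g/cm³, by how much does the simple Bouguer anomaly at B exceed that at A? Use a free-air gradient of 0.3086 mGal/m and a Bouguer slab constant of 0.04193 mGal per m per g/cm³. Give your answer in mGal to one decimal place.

Δg_SB(A) = 982499.47 − 982743.30 + 0.3086×1443.0 − 0.04193×2.53×1443.0 = 48.40 mGal
Δg_SB(B) = 982348.07 − 982743.30 + 0.3086×1927.9 − 0.04193×2.53×1927.9 = -4.80 mGal
Difference = -4.80 − (48.40) = -53.20 mGal

-53.2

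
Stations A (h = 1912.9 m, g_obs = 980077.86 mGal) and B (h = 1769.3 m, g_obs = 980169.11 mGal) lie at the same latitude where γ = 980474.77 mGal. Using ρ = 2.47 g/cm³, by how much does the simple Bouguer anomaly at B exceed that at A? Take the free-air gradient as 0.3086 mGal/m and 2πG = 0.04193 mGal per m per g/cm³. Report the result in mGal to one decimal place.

Δg_SB(A) = 980077.86 − 980474.77 + 0.3086×1912.9 − 0.04193×2.47×1912.9 = -4.70 mGal
Δg_SB(B) = 980169.11 − 980474.77 + 0.3086×1769.3 − 0.04193×2.47×1769.3 = 57.10 mGal
Difference = 57.10 − (-4.70) = 61.80 mGal

61.8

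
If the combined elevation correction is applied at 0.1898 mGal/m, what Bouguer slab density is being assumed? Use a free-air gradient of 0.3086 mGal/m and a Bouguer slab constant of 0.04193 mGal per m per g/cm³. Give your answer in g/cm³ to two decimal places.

0.1898 = 0.3086 − 0.04193 × ρ
ρ = (0.3086 − 0.1898) / 0.04193 = 2.83 g/cm³

2.83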